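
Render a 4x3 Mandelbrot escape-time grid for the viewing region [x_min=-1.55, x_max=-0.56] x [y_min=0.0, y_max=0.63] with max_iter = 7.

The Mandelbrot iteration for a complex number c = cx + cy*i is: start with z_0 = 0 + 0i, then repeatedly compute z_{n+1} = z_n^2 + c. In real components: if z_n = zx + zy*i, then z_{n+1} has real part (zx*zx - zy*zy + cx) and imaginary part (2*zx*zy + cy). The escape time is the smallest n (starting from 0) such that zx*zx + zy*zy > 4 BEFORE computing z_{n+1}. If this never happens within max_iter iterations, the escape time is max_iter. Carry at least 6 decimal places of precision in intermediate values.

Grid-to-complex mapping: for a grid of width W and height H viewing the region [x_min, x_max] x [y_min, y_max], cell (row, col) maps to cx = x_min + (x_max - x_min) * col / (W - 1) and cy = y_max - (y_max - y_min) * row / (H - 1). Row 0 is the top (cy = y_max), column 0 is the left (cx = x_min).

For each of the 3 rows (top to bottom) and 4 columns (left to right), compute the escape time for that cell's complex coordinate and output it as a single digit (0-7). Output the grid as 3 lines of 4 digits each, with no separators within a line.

Answer: 3357
4777
7777

Derivation:
(row=0, col=0): c = -1.5500 + 0.6300i → escape time 3
(row=0, col=1): c = -1.2200 + 0.6300i → escape time 3
(row=0, col=2): c = -0.8900 + 0.6300i → escape time 5
(row=0, col=3): c = -0.5600 + 0.6300i → escape time 7
(row=1, col=0): c = -1.5500 + 0.3150i → escape time 4
(row=1, col=1): c = -1.2200 + 0.3150i → escape time 7
(row=1, col=2): c = -0.8900 + 0.3150i → escape time 7
(row=1, col=3): c = -0.5600 + 0.3150i → escape time 7
(row=2, col=0): c = -1.5500 + 0.0000i → escape time 7
(row=2, col=1): c = -1.2200 + 0.0000i → escape time 7
(row=2, col=2): c = -0.8900 + 0.0000i → escape time 7
(row=2, col=3): c = -0.5600 + 0.0000i → escape time 7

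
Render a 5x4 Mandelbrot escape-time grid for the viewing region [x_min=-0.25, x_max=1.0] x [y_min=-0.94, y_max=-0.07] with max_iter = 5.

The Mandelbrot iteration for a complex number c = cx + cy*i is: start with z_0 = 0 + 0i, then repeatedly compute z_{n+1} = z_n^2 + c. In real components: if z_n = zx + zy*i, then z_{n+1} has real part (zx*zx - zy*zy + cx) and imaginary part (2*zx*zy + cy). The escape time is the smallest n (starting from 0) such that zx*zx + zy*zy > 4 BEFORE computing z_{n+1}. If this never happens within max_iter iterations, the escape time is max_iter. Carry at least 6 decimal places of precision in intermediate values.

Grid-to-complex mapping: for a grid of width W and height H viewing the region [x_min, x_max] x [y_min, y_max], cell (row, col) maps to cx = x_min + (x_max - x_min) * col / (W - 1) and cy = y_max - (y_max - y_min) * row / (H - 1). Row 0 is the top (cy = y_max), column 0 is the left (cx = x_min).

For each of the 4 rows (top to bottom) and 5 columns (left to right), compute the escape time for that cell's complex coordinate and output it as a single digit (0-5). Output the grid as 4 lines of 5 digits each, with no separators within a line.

(row=0, col=0): c = -0.2500 + -0.0700i → escape time 5
(row=0, col=1): c = 0.0625 + -0.0700i → escape time 5
(row=0, col=2): c = 0.3750 + -0.0700i → escape time 5
(row=0, col=3): c = 0.6875 + -0.0700i → escape time 3
(row=0, col=4): c = 1.0000 + -0.0700i → escape time 2
(row=1, col=0): c = -0.2500 + -0.3600i → escape time 5
(row=1, col=1): c = 0.0625 + -0.3600i → escape time 5
(row=1, col=2): c = 0.3750 + -0.3600i → escape time 5
(row=1, col=3): c = 0.6875 + -0.3600i → escape time 3
(row=1, col=4): c = 1.0000 + -0.3600i → escape time 2
(row=2, col=0): c = -0.2500 + -0.6500i → escape time 5
(row=2, col=1): c = 0.0625 + -0.6500i → escape time 5
(row=2, col=2): c = 0.3750 + -0.6500i → escape time 5
(row=2, col=3): c = 0.6875 + -0.6500i → escape time 3
(row=2, col=4): c = 1.0000 + -0.6500i → escape time 2
(row=3, col=0): c = -0.2500 + -0.9400i → escape time 5
(row=3, col=1): c = 0.0625 + -0.9400i → escape time 5
(row=3, col=2): c = 0.3750 + -0.9400i → escape time 3
(row=3, col=3): c = 0.6875 + -0.9400i → escape time 2
(row=3, col=4): c = 1.0000 + -0.9400i → escape time 2

Answer: 55532
55532
55532
55322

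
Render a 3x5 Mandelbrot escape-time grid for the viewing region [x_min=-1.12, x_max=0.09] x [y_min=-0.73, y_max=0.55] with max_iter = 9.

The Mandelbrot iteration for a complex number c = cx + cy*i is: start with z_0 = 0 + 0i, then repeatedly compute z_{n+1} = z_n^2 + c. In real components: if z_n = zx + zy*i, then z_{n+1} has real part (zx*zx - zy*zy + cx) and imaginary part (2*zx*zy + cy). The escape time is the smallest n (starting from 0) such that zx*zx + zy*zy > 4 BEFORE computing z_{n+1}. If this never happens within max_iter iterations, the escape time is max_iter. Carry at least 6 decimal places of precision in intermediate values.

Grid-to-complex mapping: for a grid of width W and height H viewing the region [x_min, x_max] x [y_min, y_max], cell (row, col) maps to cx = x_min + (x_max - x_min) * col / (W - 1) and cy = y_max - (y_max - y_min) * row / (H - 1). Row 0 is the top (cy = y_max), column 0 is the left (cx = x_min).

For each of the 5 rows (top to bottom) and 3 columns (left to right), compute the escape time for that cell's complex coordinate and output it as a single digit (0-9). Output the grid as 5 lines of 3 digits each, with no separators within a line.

(row=0, col=0): c = -1.1200 + 0.5500i → escape time 4
(row=0, col=1): c = -0.5150 + 0.5500i → escape time 9
(row=0, col=2): c = 0.0900 + 0.5500i → escape time 9
(row=1, col=0): c = -1.1200 + 0.2300i → escape time 9
(row=1, col=1): c = -0.5150 + 0.2300i → escape time 9
(row=1, col=2): c = 0.0900 + 0.2300i → escape time 9
(row=2, col=0): c = -1.1200 + -0.0900i → escape time 9
(row=2, col=1): c = -0.5150 + -0.0900i → escape time 9
(row=2, col=2): c = 0.0900 + -0.0900i → escape time 9
(row=3, col=0): c = -1.1200 + -0.4100i → escape time 6
(row=3, col=1): c = -0.5150 + -0.4100i → escape time 9
(row=3, col=2): c = 0.0900 + -0.4100i → escape time 9
(row=4, col=0): c = -1.1200 + -0.7300i → escape time 3
(row=4, col=1): c = -0.5150 + -0.7300i → escape time 6
(row=4, col=2): c = 0.0900 + -0.7300i → escape time 8

Answer: 499
999
999
699
368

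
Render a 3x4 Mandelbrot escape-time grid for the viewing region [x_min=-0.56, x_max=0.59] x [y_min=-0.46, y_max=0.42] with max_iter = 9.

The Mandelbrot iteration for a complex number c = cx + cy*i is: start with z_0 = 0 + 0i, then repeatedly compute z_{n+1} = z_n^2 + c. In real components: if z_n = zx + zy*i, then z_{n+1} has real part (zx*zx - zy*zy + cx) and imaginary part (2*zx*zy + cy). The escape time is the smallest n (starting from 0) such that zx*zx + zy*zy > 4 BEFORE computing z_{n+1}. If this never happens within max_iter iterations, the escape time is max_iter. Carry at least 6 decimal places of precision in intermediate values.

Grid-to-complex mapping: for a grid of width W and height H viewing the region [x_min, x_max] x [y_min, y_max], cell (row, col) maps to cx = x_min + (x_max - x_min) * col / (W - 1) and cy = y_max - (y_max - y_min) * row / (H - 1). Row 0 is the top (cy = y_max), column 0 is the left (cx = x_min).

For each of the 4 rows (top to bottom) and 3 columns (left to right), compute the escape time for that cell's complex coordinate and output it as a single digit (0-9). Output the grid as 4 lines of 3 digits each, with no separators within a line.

(row=0, col=0): c = -0.5600 + 0.4200i → escape time 9
(row=0, col=1): c = 0.0150 + 0.4200i → escape time 9
(row=0, col=2): c = 0.5900 + 0.4200i → escape time 4
(row=1, col=0): c = -0.5600 + 0.1267i → escape time 9
(row=1, col=1): c = 0.0150 + 0.1267i → escape time 9
(row=1, col=2): c = 0.5900 + 0.1267i → escape time 4
(row=2, col=0): c = -0.5600 + -0.1667i → escape time 9
(row=2, col=1): c = 0.0150 + -0.1667i → escape time 9
(row=2, col=2): c = 0.5900 + -0.1667i → escape time 4
(row=3, col=0): c = -0.5600 + -0.4600i → escape time 9
(row=3, col=1): c = 0.0150 + -0.4600i → escape time 9
(row=3, col=2): c = 0.5900 + -0.4600i → escape time 4

Answer: 994
994
994
994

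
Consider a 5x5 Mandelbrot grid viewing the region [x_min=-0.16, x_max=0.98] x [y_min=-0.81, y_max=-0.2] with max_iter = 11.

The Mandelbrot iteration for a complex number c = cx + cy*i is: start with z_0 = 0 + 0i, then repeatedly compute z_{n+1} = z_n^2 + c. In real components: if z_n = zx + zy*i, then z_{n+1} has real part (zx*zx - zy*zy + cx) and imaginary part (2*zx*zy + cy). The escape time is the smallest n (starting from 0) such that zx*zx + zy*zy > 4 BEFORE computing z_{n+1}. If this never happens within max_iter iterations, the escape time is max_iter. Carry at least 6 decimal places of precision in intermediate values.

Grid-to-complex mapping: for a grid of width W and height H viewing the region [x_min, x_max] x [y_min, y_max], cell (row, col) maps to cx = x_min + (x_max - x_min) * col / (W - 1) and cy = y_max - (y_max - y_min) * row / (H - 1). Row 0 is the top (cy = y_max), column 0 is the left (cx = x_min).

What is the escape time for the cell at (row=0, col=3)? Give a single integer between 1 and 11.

z_0 = 0 + 0i, c = 0.6950 + -0.2000i
Iter 1: z = 0.6950 + -0.2000i, |z|^2 = 0.5230
Iter 2: z = 1.1380 + -0.4780i, |z|^2 = 1.5236
Iter 3: z = 1.7616 + -1.2880i, |z|^2 = 4.7621
Escaped at iteration 3

Answer: 3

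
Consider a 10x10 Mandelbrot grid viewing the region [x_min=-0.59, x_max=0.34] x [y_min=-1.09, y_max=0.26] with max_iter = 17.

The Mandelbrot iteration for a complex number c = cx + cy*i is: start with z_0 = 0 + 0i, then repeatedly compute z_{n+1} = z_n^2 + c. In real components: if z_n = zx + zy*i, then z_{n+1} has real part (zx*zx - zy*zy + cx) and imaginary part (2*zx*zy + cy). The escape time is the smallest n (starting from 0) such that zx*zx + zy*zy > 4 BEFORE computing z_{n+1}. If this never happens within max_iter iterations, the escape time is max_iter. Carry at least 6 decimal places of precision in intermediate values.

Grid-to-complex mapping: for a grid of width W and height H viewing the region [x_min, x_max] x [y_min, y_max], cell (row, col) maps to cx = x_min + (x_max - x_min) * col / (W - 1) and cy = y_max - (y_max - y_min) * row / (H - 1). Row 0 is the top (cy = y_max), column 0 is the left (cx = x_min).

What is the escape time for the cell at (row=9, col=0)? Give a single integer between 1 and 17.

Answer: 3

Derivation:
z_0 = 0 + 0i, c = -0.5900 + -1.0900i
Iter 1: z = -0.5900 + -1.0900i, |z|^2 = 1.5362
Iter 2: z = -1.4300 + 0.1962i, |z|^2 = 2.0834
Iter 3: z = 1.4164 + -1.6511i, |z|^2 = 4.7324
Escaped at iteration 3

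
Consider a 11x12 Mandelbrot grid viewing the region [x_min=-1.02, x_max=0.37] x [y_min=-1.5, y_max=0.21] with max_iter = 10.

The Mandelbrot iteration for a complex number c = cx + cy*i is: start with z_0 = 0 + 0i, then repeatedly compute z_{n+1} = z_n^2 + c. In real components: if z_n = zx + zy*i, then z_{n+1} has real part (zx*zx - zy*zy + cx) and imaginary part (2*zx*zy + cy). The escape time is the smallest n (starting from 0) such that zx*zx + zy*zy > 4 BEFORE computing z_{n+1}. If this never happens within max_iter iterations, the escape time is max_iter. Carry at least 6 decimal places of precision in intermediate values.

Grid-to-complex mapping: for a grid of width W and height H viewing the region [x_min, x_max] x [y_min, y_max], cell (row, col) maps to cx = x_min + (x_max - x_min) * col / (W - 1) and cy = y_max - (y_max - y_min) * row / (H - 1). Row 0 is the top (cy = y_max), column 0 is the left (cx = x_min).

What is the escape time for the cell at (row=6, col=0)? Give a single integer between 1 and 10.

z_0 = 0 + 0i, c = -1.0200 + -0.7227i
Iter 1: z = -1.0200 + -0.7227i, |z|^2 = 1.5627
Iter 2: z = -0.5019 + 0.7516i, |z|^2 = 0.8169
Iter 3: z = -1.3330 + -1.4773i, |z|^2 = 3.9593
Iter 4: z = -1.4254 + 3.2157i, |z|^2 = 12.3727
Escaped at iteration 4

Answer: 4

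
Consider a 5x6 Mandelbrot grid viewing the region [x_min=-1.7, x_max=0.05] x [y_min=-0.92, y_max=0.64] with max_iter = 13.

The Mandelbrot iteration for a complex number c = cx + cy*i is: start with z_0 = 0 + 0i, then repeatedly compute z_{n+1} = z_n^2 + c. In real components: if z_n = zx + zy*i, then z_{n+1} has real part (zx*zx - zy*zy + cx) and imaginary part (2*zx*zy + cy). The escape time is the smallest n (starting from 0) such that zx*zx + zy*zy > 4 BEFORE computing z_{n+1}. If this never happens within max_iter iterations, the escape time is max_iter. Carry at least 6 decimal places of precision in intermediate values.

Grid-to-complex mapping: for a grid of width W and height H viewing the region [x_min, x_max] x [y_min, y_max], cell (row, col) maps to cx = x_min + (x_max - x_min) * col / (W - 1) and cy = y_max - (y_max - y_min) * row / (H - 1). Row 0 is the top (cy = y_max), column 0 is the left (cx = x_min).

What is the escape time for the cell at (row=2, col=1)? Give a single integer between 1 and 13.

z_0 = 0 + 0i, c = -1.2625 + 0.0160i
Iter 1: z = -1.2625 + 0.0160i, |z|^2 = 1.5942
Iter 2: z = 0.3312 + -0.0244i, |z|^2 = 0.1103
Iter 3: z = -1.1534 + -0.0002i, |z|^2 = 1.3304
Iter 4: z = 0.0679 + 0.0164i, |z|^2 = 0.0049
Iter 5: z = -1.2582 + 0.0182i, |z|^2 = 1.5833
Iter 6: z = 0.3201 + -0.0299i, |z|^2 = 0.1034
Iter 7: z = -1.1609 + -0.0031i, |z|^2 = 1.3477
Iter 8: z = 0.0852 + 0.0232i, |z|^2 = 0.0078
Iter 9: z = -1.2558 + 0.0200i, |z|^2 = 1.5774
Iter 10: z = 0.3141 + -0.0341i, |z|^2 = 0.0998
Iter 11: z = -1.1650 + -0.0054i, |z|^2 = 1.3573
Iter 12: z = 0.0947 + 0.0287i, |z|^2 = 0.0098

Answer: 13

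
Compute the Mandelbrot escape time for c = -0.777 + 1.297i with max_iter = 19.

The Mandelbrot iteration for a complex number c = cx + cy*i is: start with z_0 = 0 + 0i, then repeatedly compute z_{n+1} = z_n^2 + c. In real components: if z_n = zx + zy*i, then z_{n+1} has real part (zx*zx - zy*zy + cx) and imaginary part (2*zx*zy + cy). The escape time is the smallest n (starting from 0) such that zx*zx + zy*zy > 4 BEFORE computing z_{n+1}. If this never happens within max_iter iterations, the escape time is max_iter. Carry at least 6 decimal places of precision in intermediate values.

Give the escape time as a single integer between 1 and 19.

Answer: 3

Derivation:
z_0 = 0 + 0i, c = -0.7770 + 1.2970i
Iter 1: z = -0.7770 + 1.2970i, |z|^2 = 2.2859
Iter 2: z = -1.8555 + -0.7185i, |z|^2 = 3.9591
Iter 3: z = 2.1495 + 3.9635i, |z|^2 = 20.3295
Escaped at iteration 3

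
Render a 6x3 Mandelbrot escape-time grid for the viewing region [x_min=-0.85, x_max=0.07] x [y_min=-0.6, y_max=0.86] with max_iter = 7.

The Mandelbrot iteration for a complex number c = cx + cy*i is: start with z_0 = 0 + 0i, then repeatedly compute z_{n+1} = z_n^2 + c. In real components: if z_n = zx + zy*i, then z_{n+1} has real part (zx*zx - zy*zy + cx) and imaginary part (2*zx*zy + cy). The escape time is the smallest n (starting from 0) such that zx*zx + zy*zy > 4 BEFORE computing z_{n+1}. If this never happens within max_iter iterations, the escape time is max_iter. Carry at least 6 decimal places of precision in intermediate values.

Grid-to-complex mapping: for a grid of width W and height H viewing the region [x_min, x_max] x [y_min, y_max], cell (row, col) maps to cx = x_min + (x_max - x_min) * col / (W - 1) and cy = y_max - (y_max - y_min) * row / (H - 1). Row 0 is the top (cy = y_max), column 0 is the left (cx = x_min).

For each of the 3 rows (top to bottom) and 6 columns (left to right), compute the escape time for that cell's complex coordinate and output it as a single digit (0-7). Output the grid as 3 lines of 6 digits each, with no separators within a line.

Answer: 445776
777777
577777

Derivation:
(row=0, col=0): c = -0.8500 + 0.8600i → escape time 4
(row=0, col=1): c = -0.6660 + 0.8600i → escape time 4
(row=0, col=2): c = -0.4820 + 0.8600i → escape time 5
(row=0, col=3): c = -0.2980 + 0.8600i → escape time 7
(row=0, col=4): c = -0.1140 + 0.8600i → escape time 7
(row=0, col=5): c = 0.0700 + 0.8600i → escape time 6
(row=1, col=0): c = -0.8500 + 0.1300i → escape time 7
(row=1, col=1): c = -0.6660 + 0.1300i → escape time 7
(row=1, col=2): c = -0.4820 + 0.1300i → escape time 7
(row=1, col=3): c = -0.2980 + 0.1300i → escape time 7
(row=1, col=4): c = -0.1140 + 0.1300i → escape time 7
(row=1, col=5): c = 0.0700 + 0.1300i → escape time 7
(row=2, col=0): c = -0.8500 + -0.6000i → escape time 5
(row=2, col=1): c = -0.6660 + -0.6000i → escape time 7
(row=2, col=2): c = -0.4820 + -0.6000i → escape time 7
(row=2, col=3): c = -0.2980 + -0.6000i → escape time 7
(row=2, col=4): c = -0.1140 + -0.6000i → escape time 7
(row=2, col=5): c = 0.0700 + -0.6000i → escape time 7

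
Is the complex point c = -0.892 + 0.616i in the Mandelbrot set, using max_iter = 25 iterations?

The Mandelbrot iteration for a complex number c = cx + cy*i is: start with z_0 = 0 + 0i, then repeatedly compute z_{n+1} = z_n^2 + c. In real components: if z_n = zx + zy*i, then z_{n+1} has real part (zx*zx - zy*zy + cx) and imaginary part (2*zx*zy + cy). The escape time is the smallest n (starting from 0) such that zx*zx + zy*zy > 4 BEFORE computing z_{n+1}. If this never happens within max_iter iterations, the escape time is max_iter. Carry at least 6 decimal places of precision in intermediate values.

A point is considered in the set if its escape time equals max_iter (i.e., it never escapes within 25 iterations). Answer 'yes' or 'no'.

z_0 = 0 + 0i, c = -0.8920 + 0.6160i
Iter 1: z = -0.8920 + 0.6160i, |z|^2 = 1.1751
Iter 2: z = -0.4758 + -0.4829i, |z|^2 = 0.4596
Iter 3: z = -0.8989 + 1.0756i, |z|^2 = 1.9648
Iter 4: z = -1.2409 + -1.3176i, |z|^2 = 3.2758
Iter 5: z = -1.0881 + 3.8859i, |z|^2 = 16.2841
Escaped at iteration 5

Answer: no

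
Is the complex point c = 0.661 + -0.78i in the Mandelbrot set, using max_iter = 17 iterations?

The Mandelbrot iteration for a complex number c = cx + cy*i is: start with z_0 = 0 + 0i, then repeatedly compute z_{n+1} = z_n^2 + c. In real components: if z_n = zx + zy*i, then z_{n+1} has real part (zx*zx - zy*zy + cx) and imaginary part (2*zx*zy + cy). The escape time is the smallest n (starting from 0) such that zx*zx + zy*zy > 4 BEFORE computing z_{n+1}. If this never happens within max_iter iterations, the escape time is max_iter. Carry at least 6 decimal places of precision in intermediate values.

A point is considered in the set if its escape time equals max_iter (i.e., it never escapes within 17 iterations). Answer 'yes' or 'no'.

z_0 = 0 + 0i, c = 0.6610 + -0.7800i
Iter 1: z = 0.6610 + -0.7800i, |z|^2 = 1.0453
Iter 2: z = 0.4895 + -1.8112i, |z|^2 = 3.5199
Iter 3: z = -2.3797 + -2.5532i, |z|^2 = 12.1817
Escaped at iteration 3

Answer: no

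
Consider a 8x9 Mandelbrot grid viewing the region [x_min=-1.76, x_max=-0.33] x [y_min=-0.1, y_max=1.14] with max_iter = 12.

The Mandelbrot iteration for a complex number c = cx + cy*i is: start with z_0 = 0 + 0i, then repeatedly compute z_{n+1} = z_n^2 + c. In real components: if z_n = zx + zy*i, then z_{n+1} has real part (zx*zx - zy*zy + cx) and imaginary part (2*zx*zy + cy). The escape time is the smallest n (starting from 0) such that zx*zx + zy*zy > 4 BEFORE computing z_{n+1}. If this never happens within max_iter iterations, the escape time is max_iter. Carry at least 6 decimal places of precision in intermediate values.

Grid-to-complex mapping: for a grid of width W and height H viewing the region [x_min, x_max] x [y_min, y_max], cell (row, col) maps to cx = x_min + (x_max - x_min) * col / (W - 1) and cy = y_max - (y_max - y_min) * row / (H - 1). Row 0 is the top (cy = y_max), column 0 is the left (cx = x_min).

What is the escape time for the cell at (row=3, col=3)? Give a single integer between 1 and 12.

Answer: 3

Derivation:
z_0 = 0 + 0i, c = -1.1471 + 0.6750i
Iter 1: z = -1.1471 + 0.6750i, |z|^2 = 1.7716
Iter 2: z = -0.2868 + -0.8736i, |z|^2 = 0.8455
Iter 3: z = -1.8281 + 1.1762i, |z|^2 = 4.7254
Escaped at iteration 3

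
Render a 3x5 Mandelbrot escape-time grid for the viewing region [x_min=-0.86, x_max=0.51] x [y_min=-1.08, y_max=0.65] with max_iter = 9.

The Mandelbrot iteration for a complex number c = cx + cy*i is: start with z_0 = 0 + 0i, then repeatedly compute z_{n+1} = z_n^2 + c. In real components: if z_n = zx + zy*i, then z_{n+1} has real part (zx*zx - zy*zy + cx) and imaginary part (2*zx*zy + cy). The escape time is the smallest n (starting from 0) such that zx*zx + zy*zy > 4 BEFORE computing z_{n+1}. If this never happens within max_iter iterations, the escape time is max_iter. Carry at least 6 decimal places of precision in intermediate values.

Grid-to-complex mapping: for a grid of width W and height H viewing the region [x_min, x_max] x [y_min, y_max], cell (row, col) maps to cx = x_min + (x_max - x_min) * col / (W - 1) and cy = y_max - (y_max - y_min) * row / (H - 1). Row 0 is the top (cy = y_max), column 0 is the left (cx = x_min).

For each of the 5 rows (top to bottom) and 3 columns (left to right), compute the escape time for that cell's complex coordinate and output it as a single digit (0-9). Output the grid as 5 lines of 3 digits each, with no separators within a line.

(row=0, col=0): c = -0.8600 + 0.6500i → escape time 5
(row=0, col=1): c = -0.1750 + 0.6500i → escape time 9
(row=0, col=2): c = 0.5100 + 0.6500i → escape time 4
(row=1, col=0): c = -0.8600 + 0.2175i → escape time 9
(row=1, col=1): c = -0.1750 + 0.2175i → escape time 9
(row=1, col=2): c = 0.5100 + 0.2175i → escape time 5
(row=2, col=0): c = -0.8600 + -0.2150i → escape time 9
(row=2, col=1): c = -0.1750 + -0.2150i → escape time 9
(row=2, col=2): c = 0.5100 + -0.2150i → escape time 5
(row=3, col=0): c = -0.8600 + -0.6475i → escape time 5
(row=3, col=1): c = -0.1750 + -0.6475i → escape time 9
(row=3, col=2): c = 0.5100 + -0.6475i → escape time 4
(row=4, col=0): c = -0.8600 + -1.0800i → escape time 3
(row=4, col=1): c = -0.1750 + -1.0800i → escape time 9
(row=4, col=2): c = 0.5100 + -1.0800i → escape time 2

Answer: 594
995
995
594
392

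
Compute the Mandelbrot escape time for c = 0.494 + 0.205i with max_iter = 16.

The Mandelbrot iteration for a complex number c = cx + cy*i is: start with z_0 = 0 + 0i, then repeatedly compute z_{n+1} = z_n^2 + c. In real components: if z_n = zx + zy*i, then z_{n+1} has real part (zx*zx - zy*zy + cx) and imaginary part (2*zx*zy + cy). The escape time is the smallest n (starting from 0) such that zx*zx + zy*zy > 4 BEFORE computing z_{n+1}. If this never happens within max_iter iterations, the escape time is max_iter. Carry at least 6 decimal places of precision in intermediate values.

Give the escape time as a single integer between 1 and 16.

Answer: 5

Derivation:
z_0 = 0 + 0i, c = 0.4940 + 0.2050i
Iter 1: z = 0.4940 + 0.2050i, |z|^2 = 0.2861
Iter 2: z = 0.6960 + 0.4075i, |z|^2 = 0.6505
Iter 3: z = 0.8123 + 0.7723i, |z|^2 = 1.2564
Iter 4: z = 0.5574 + 1.4598i, |z|^2 = 2.4416
Iter 5: z = -1.3261 + 1.8325i, |z|^2 = 5.1165
Escaped at iteration 5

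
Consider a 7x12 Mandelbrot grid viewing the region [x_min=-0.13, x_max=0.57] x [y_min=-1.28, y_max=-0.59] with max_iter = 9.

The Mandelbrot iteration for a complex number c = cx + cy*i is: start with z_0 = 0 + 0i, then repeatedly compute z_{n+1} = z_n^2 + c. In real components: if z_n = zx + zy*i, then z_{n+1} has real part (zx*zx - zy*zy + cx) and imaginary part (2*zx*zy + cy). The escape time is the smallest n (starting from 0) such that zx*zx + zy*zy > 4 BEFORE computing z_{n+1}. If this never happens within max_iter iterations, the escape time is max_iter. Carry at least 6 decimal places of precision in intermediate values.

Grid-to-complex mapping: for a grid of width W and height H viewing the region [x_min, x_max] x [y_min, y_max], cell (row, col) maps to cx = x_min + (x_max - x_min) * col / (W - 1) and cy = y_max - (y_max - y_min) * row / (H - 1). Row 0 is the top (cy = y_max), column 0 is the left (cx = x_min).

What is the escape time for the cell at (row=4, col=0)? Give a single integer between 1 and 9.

z_0 = 0 + 0i, c = -0.1300 + -0.8409i
Iter 1: z = -0.1300 + -0.8409i, |z|^2 = 0.7240
Iter 2: z = -0.8202 + -0.6223i, |z|^2 = 1.0600
Iter 3: z = 0.1556 + 0.1799i, |z|^2 = 0.0566
Iter 4: z = -0.1382 + -0.7849i, |z|^2 = 0.6352
Iter 5: z = -0.7270 + -0.6240i, |z|^2 = 0.9180
Iter 6: z = 0.0092 + 0.0664i, |z|^2 = 0.0045
Iter 7: z = -0.1343 + -0.8397i, |z|^2 = 0.7231
Iter 8: z = -0.8170 + -0.6153i, |z|^2 = 1.0462

Answer: 9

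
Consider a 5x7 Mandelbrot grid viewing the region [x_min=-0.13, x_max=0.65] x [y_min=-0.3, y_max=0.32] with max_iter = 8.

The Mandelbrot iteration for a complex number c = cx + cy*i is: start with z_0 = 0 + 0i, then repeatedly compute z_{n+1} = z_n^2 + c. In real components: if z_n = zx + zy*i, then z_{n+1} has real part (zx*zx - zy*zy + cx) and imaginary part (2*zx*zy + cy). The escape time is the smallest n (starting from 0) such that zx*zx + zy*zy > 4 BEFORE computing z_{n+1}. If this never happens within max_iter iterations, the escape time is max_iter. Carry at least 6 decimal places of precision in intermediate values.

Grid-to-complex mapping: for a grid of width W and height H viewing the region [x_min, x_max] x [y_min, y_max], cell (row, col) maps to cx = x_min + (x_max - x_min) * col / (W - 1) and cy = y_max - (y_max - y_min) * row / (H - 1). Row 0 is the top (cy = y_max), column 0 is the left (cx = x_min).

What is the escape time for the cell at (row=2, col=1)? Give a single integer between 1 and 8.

Answer: 8

Derivation:
z_0 = 0 + 0i, c = 0.0650 + 0.1133i
Iter 1: z = 0.0650 + 0.1133i, |z|^2 = 0.0171
Iter 2: z = 0.0564 + 0.1281i, |z|^2 = 0.0196
Iter 3: z = 0.0518 + 0.1278i, |z|^2 = 0.0190
Iter 4: z = 0.0514 + 0.1266i, |z|^2 = 0.0187
Iter 5: z = 0.0516 + 0.1263i, |z|^2 = 0.0186
Iter 6: z = 0.0517 + 0.1264i, |z|^2 = 0.0186
Iter 7: z = 0.0517 + 0.1264i, |z|^2 = 0.0187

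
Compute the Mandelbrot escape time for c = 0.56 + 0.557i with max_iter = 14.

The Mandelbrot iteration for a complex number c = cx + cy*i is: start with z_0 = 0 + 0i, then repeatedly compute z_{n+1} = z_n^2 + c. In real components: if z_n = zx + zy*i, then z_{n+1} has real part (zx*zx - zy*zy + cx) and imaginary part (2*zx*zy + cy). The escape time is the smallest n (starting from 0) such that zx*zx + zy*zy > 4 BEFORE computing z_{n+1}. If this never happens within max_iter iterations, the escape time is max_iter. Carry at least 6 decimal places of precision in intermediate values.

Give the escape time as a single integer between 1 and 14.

Answer: 4

Derivation:
z_0 = 0 + 0i, c = 0.5600 + 0.5570i
Iter 1: z = 0.5600 + 0.5570i, |z|^2 = 0.6238
Iter 2: z = 0.5634 + 1.1808i, |z|^2 = 1.7117
Iter 3: z = -0.5170 + 1.8875i, |z|^2 = 3.8298
Iter 4: z = -2.7352 + -1.3947i, |z|^2 = 9.4264
Escaped at iteration 4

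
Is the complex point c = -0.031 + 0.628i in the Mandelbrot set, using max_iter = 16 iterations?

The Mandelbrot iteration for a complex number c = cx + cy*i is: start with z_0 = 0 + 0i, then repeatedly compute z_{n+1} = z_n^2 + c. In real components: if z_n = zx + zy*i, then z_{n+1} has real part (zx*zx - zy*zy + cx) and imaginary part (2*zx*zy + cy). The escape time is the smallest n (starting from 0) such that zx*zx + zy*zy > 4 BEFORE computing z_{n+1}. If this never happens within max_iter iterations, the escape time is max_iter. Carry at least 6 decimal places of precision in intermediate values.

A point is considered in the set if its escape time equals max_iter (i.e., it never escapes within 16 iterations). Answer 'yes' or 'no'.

Answer: yes

Derivation:
z_0 = 0 + 0i, c = -0.0310 + 0.6280i
Iter 1: z = -0.0310 + 0.6280i, |z|^2 = 0.3953
Iter 2: z = -0.4244 + 0.5891i, |z|^2 = 0.5271
Iter 3: z = -0.1979 + 0.1280i, |z|^2 = 0.0555
Iter 4: z = -0.0082 + 0.5774i, |z|^2 = 0.3334
Iter 5: z = -0.3643 + 0.6185i, |z|^2 = 0.5152
Iter 6: z = -0.2808 + 0.1774i, |z|^2 = 0.1103
Iter 7: z = 0.0164 + 0.5284i, |z|^2 = 0.2794
Iter 8: z = -0.3099 + 0.6453i, |z|^2 = 0.5125
Iter 9: z = -0.3514 + 0.2280i, |z|^2 = 0.1755
Iter 10: z = 0.0405 + 0.4677i, |z|^2 = 0.2204
Iter 11: z = -0.2481 + 0.6659i, |z|^2 = 0.5050
Iter 12: z = -0.4128 + 0.2975i, |z|^2 = 0.2590
Iter 13: z = 0.0509 + 0.3823i, |z|^2 = 0.1488
Iter 14: z = -0.1746 + 0.6669i, |z|^2 = 0.4753
Iter 15: z = -0.4453 + 0.3951i, |z|^2 = 0.3544
Did not escape in 16 iterations → in set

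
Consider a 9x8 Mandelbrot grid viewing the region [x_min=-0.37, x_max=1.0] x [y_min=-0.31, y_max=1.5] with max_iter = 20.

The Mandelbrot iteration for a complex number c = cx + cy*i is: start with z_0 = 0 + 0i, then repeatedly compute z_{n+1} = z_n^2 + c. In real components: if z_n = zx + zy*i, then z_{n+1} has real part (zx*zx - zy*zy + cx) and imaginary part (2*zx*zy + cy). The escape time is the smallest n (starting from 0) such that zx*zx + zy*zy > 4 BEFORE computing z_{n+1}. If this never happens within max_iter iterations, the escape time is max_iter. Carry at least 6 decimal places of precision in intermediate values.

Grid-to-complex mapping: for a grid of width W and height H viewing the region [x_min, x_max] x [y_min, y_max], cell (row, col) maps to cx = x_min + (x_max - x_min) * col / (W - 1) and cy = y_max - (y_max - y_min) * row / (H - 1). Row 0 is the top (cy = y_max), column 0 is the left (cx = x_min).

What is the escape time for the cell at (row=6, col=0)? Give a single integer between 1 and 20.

Answer: 20

Derivation:
z_0 = 0 + 0i, c = -0.3700 + -0.0514i
Iter 1: z = -0.3700 + -0.0514i, |z|^2 = 0.1395
Iter 2: z = -0.2357 + -0.0134i, |z|^2 = 0.0558
Iter 3: z = -0.3146 + -0.0451i, |z|^2 = 0.1010
Iter 4: z = -0.2731 + -0.0230i, |z|^2 = 0.0751
Iter 5: z = -0.2960 + -0.0388i, |z|^2 = 0.0891
Iter 6: z = -0.2839 + -0.0284i, |z|^2 = 0.0814
Iter 7: z = -0.2902 + -0.0353i, |z|^2 = 0.0855
Iter 8: z = -0.2870 + -0.0309i, |z|^2 = 0.0833
Iter 9: z = -0.2886 + -0.0337i, |z|^2 = 0.0844
Iter 10: z = -0.2879 + -0.0320i, |z|^2 = 0.0839
Iter 11: z = -0.2882 + -0.0330i, |z|^2 = 0.0841
Iter 12: z = -0.2881 + -0.0324i, |z|^2 = 0.0840
Iter 13: z = -0.2881 + -0.0328i, |z|^2 = 0.0841
Iter 14: z = -0.2881 + -0.0326i, |z|^2 = 0.0841
Iter 15: z = -0.2881 + -0.0327i, |z|^2 = 0.0840
Iter 16: z = -0.2881 + -0.0326i, |z|^2 = 0.0841
Iter 17: z = -0.2881 + -0.0326i, |z|^2 = 0.0840
Iter 18: z = -0.2881 + -0.0326i, |z|^2 = 0.0841
Iter 19: z = -0.2881 + -0.0326i, |z|^2 = 0.0841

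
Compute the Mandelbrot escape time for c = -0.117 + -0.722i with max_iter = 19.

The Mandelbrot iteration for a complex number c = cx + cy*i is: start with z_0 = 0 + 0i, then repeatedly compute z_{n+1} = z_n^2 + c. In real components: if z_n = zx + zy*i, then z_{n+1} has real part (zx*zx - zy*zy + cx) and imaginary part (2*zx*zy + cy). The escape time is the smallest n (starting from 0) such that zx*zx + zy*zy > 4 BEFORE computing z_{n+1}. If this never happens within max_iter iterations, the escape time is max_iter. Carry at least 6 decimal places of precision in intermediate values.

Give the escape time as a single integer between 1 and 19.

Answer: 19

Derivation:
z_0 = 0 + 0i, c = -0.1170 + -0.7220i
Iter 1: z = -0.1170 + -0.7220i, |z|^2 = 0.5350
Iter 2: z = -0.6246 + -0.5531i, |z|^2 = 0.6960
Iter 3: z = -0.0327 + -0.0311i, |z|^2 = 0.0020
Iter 4: z = -0.1169 + -0.7200i, |z|^2 = 0.5320
Iter 5: z = -0.6217 + -0.5537i, |z|^2 = 0.6930
Iter 6: z = -0.0371 + -0.0336i, |z|^2 = 0.0025
Iter 7: z = -0.1168 + -0.7195i, |z|^2 = 0.5313
Iter 8: z = -0.6211 + -0.5540i, |z|^2 = 0.6926
Iter 9: z = -0.0382 + -0.0339i, |z|^2 = 0.0026
Iter 10: z = -0.1167 + -0.7194i, |z|^2 = 0.5312
Iter 11: z = -0.6209 + -0.5541i, |z|^2 = 0.6926
Iter 12: z = -0.0385 + -0.0339i, |z|^2 = 0.0026
Iter 13: z = -0.1167 + -0.7194i, |z|^2 = 0.5311
Iter 14: z = -0.6209 + -0.5541i, |z|^2 = 0.6926
Iter 15: z = -0.0385 + -0.0339i, |z|^2 = 0.0026
Iter 16: z = -0.1167 + -0.7194i, |z|^2 = 0.5311
Iter 17: z = -0.6209 + -0.5542i, |z|^2 = 0.6926
Iter 18: z = -0.0385 + -0.0338i, |z|^2 = 0.0026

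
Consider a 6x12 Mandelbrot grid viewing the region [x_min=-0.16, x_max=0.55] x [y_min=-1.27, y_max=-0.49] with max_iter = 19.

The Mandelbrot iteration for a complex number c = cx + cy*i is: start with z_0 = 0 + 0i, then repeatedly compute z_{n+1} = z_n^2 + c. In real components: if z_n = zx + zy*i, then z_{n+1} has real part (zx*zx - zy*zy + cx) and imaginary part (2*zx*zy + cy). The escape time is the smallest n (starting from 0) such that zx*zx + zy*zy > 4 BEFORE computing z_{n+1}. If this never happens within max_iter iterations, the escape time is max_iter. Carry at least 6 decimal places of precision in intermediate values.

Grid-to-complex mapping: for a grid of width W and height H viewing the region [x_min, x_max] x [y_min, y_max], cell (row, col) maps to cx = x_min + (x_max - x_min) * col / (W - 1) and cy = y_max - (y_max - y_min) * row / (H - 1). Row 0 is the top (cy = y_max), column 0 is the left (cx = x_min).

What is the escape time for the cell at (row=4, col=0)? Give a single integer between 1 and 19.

Answer: 19

Derivation:
z_0 = 0 + 0i, c = -0.1600 + -0.7736i
Iter 1: z = -0.1600 + -0.7736i, |z|^2 = 0.6241
Iter 2: z = -0.7329 + -0.5261i, |z|^2 = 0.8139
Iter 3: z = 0.1004 + -0.0025i, |z|^2 = 0.0101
Iter 4: z = -0.1499 + -0.7741i, |z|^2 = 0.6218
Iter 5: z = -0.7368 + -0.5415i, |z|^2 = 0.8361
Iter 6: z = 0.0897 + 0.0244i, |z|^2 = 0.0086
Iter 7: z = -0.1526 + -0.7693i, |z|^2 = 0.6150
Iter 8: z = -0.7285 + -0.5389i, |z|^2 = 0.8212
Iter 9: z = 0.0803 + 0.0116i, |z|^2 = 0.0066
Iter 10: z = -0.1537 + -0.7718i, |z|^2 = 0.6193
Iter 11: z = -0.7320 + -0.5364i, |z|^2 = 0.8236
Iter 12: z = 0.0881 + 0.0117i, |z|^2 = 0.0079
Iter 13: z = -0.1524 + -0.7716i, |z|^2 = 0.6185
Iter 14: z = -0.7321 + -0.5385i, |z|^2 = 0.8260
Iter 15: z = 0.0860 + 0.0149i, |z|^2 = 0.0076
Iter 16: z = -0.1528 + -0.7711i, |z|^2 = 0.6179
Iter 17: z = -0.7312 + -0.5380i, |z|^2 = 0.8241
Iter 18: z = 0.0853 + 0.0131i, |z|^2 = 0.0074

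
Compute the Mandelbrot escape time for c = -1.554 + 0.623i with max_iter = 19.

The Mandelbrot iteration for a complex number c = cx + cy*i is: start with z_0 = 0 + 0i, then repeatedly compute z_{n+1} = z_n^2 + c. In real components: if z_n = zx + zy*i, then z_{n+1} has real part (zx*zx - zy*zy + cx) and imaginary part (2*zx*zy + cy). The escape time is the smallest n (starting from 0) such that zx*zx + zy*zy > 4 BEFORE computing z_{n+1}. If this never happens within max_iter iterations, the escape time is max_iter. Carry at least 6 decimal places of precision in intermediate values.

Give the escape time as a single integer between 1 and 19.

z_0 = 0 + 0i, c = -1.5540 + 0.6230i
Iter 1: z = -1.5540 + 0.6230i, |z|^2 = 2.8030
Iter 2: z = 0.4728 + -1.3133i, |z|^2 = 1.9482
Iter 3: z = -3.0552 + -0.6188i, |z|^2 = 9.7171
Escaped at iteration 3

Answer: 3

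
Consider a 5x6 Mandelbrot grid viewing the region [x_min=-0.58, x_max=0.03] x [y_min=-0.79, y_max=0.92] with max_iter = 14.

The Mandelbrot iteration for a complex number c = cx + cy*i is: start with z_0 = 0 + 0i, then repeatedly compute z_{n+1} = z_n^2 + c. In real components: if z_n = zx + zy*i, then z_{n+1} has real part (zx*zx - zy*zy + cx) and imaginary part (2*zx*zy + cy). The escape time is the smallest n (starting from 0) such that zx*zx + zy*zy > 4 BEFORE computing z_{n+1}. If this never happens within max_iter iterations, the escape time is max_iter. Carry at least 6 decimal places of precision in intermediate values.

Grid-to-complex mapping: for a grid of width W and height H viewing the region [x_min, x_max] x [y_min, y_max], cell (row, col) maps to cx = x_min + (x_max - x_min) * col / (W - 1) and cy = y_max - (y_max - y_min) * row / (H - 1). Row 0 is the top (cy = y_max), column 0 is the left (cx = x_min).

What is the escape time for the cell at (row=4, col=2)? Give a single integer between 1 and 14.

z_0 = 0 + 0i, c = -0.2750 + -0.4480i
Iter 1: z = -0.2750 + -0.4480i, |z|^2 = 0.2763
Iter 2: z = -0.4001 + -0.2016i, |z|^2 = 0.2007
Iter 3: z = -0.1556 + -0.2867i, |z|^2 = 0.1064
Iter 4: z = -0.3330 + -0.3588i, |z|^2 = 0.2396
Iter 5: z = -0.2929 + -0.2091i, |z|^2 = 0.1295
Iter 6: z = -0.2329 + -0.3256i, |z|^2 = 0.1602
Iter 7: z = -0.3267 + -0.2963i, |z|^2 = 0.1946
Iter 8: z = -0.2561 + -0.2544i, |z|^2 = 0.1303
Iter 9: z = -0.2741 + -0.3177i, |z|^2 = 0.1761
Iter 10: z = -0.3008 + -0.2738i, |z|^2 = 0.1654
Iter 11: z = -0.2595 + -0.2833i, |z|^2 = 0.1476
Iter 12: z = -0.2879 + -0.3010i, |z|^2 = 0.1735
Iter 13: z = -0.2827 + -0.2747i, |z|^2 = 0.1554

Answer: 14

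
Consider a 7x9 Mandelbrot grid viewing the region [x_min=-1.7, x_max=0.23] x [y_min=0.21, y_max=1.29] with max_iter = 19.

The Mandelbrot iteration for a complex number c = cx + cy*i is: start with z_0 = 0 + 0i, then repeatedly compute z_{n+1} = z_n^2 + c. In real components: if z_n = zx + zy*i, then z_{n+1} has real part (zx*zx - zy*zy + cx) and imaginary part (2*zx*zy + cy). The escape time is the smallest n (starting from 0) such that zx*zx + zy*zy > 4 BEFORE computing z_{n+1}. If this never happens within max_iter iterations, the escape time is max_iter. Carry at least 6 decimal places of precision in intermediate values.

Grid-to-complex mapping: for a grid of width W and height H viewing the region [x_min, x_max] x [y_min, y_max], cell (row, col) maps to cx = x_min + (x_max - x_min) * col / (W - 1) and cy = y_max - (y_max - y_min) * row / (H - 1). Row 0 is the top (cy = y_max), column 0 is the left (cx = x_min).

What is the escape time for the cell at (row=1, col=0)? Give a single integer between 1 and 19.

Answer: 1

Derivation:
z_0 = 0 + 0i, c = -1.7000 + 1.1550i
Iter 1: z = -1.7000 + 1.1550i, |z|^2 = 4.2240
Escaped at iteration 1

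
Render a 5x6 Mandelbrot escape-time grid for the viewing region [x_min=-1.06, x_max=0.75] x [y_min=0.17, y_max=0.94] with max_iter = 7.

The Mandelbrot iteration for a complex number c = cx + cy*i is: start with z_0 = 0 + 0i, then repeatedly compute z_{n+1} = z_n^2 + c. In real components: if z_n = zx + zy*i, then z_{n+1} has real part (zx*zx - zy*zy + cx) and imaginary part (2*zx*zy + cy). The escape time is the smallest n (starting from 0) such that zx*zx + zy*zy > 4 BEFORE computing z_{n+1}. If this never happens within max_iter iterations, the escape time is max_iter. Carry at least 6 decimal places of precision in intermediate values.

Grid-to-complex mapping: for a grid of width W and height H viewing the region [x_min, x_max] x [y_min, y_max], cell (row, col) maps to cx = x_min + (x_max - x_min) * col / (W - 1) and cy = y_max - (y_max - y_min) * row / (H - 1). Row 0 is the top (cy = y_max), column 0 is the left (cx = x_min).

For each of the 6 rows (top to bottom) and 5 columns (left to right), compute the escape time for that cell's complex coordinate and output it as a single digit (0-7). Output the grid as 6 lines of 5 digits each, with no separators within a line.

(row=0, col=0): c = -1.0600 + 0.9400i → escape time 3
(row=0, col=1): c = -0.6075 + 0.9400i → escape time 4
(row=0, col=2): c = -0.1550 + 0.9400i → escape time 7
(row=0, col=3): c = 0.2975 + 0.9400i → escape time 4
(row=0, col=4): c = 0.7500 + 0.9400i → escape time 2
(row=1, col=0): c = -1.0600 + 0.7860i → escape time 3
(row=1, col=1): c = -0.6075 + 0.7860i → escape time 4
(row=1, col=2): c = -0.1550 + 0.7860i → escape time 7
(row=1, col=3): c = 0.2975 + 0.7860i → escape time 5
(row=1, col=4): c = 0.7500 + 0.7860i → escape time 2
(row=2, col=0): c = -1.0600 + 0.6320i → escape time 4
(row=2, col=1): c = -0.6075 + 0.6320i → escape time 7
(row=2, col=2): c = -0.1550 + 0.6320i → escape time 7
(row=2, col=3): c = 0.2975 + 0.6320i → escape time 7
(row=2, col=4): c = 0.7500 + 0.6320i → escape time 3
(row=3, col=0): c = -1.0600 + 0.4780i → escape time 5
(row=3, col=1): c = -0.6075 + 0.4780i → escape time 7
(row=3, col=2): c = -0.1550 + 0.4780i → escape time 7
(row=3, col=3): c = 0.2975 + 0.4780i → escape time 7
(row=3, col=4): c = 0.7500 + 0.4780i → escape time 3
(row=4, col=0): c = -1.0600 + 0.3240i → escape time 7
(row=4, col=1): c = -0.6075 + 0.3240i → escape time 7
(row=4, col=2): c = -0.1550 + 0.3240i → escape time 7
(row=4, col=3): c = 0.2975 + 0.3240i → escape time 7
(row=4, col=4): c = 0.7500 + 0.3240i → escape time 3
(row=5, col=0): c = -1.0600 + 0.1700i → escape time 7
(row=5, col=1): c = -0.6075 + 0.1700i → escape time 7
(row=5, col=2): c = -0.1550 + 0.1700i → escape time 7
(row=5, col=3): c = 0.2975 + 0.1700i → escape time 7
(row=5, col=4): c = 0.7500 + 0.1700i → escape time 3

Answer: 34742
34752
47773
57773
77773
77773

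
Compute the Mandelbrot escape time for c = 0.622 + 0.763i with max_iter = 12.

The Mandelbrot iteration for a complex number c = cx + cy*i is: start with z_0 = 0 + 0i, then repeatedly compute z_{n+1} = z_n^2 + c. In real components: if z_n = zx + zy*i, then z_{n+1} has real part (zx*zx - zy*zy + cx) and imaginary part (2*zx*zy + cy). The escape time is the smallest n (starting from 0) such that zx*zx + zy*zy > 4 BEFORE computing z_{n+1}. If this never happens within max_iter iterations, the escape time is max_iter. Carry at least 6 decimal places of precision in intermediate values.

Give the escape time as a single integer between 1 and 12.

z_0 = 0 + 0i, c = 0.6220 + 0.7630i
Iter 1: z = 0.6220 + 0.7630i, |z|^2 = 0.9691
Iter 2: z = 0.4267 + 1.7122i, |z|^2 = 3.1136
Iter 3: z = -2.1274 + 2.2242i, |z|^2 = 9.4732
Escaped at iteration 3

Answer: 3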